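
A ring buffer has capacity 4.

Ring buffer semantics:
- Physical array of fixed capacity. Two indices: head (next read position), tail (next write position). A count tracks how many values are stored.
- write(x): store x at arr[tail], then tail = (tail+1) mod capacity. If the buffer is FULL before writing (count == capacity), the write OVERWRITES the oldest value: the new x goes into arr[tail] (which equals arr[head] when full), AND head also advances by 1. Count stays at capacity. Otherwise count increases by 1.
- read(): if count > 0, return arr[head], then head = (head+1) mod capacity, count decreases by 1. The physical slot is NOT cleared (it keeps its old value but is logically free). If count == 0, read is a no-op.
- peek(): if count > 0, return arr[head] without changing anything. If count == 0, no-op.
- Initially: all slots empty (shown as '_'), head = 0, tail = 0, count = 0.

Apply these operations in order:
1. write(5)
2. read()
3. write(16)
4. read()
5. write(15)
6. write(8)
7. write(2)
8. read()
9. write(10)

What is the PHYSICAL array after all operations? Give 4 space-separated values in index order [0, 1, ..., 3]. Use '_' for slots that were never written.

After op 1 (write(5)): arr=[5 _ _ _] head=0 tail=1 count=1
After op 2 (read()): arr=[5 _ _ _] head=1 tail=1 count=0
After op 3 (write(16)): arr=[5 16 _ _] head=1 tail=2 count=1
After op 4 (read()): arr=[5 16 _ _] head=2 tail=2 count=0
After op 5 (write(15)): arr=[5 16 15 _] head=2 tail=3 count=1
After op 6 (write(8)): arr=[5 16 15 8] head=2 tail=0 count=2
After op 7 (write(2)): arr=[2 16 15 8] head=2 tail=1 count=3
After op 8 (read()): arr=[2 16 15 8] head=3 tail=1 count=2
After op 9 (write(10)): arr=[2 10 15 8] head=3 tail=2 count=3

Answer: 2 10 15 8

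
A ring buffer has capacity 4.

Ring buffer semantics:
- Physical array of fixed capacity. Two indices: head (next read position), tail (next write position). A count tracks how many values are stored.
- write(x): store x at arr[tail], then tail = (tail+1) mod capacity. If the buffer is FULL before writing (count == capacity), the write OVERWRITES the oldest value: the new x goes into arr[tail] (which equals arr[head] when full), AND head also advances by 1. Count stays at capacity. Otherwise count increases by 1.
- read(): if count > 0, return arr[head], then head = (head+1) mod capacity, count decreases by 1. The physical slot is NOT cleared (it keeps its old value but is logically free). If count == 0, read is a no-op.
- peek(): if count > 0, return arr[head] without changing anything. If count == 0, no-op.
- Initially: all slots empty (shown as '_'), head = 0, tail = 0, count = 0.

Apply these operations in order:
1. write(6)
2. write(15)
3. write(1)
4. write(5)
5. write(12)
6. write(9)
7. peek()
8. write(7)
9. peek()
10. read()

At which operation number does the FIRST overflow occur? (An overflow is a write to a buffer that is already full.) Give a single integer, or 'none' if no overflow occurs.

After op 1 (write(6)): arr=[6 _ _ _] head=0 tail=1 count=1
After op 2 (write(15)): arr=[6 15 _ _] head=0 tail=2 count=2
After op 3 (write(1)): arr=[6 15 1 _] head=0 tail=3 count=3
After op 4 (write(5)): arr=[6 15 1 5] head=0 tail=0 count=4
After op 5 (write(12)): arr=[12 15 1 5] head=1 tail=1 count=4
After op 6 (write(9)): arr=[12 9 1 5] head=2 tail=2 count=4
After op 7 (peek()): arr=[12 9 1 5] head=2 tail=2 count=4
After op 8 (write(7)): arr=[12 9 7 5] head=3 tail=3 count=4
After op 9 (peek()): arr=[12 9 7 5] head=3 tail=3 count=4
After op 10 (read()): arr=[12 9 7 5] head=0 tail=3 count=3

Answer: 5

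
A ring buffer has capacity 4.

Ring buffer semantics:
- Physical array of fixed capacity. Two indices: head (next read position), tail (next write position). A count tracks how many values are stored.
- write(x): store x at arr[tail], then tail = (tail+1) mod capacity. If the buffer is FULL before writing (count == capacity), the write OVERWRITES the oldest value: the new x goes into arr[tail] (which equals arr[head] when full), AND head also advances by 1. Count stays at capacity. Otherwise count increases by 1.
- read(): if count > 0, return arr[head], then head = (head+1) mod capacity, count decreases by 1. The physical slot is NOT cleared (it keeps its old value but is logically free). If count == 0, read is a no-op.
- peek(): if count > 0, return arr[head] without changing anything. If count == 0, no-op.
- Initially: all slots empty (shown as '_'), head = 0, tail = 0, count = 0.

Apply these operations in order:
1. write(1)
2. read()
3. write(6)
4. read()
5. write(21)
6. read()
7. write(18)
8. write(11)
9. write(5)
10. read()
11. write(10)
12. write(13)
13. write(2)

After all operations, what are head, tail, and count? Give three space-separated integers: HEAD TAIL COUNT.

After op 1 (write(1)): arr=[1 _ _ _] head=0 tail=1 count=1
After op 2 (read()): arr=[1 _ _ _] head=1 tail=1 count=0
After op 3 (write(6)): arr=[1 6 _ _] head=1 tail=2 count=1
After op 4 (read()): arr=[1 6 _ _] head=2 tail=2 count=0
After op 5 (write(21)): arr=[1 6 21 _] head=2 tail=3 count=1
After op 6 (read()): arr=[1 6 21 _] head=3 tail=3 count=0
After op 7 (write(18)): arr=[1 6 21 18] head=3 tail=0 count=1
After op 8 (write(11)): arr=[11 6 21 18] head=3 tail=1 count=2
After op 9 (write(5)): arr=[11 5 21 18] head=3 tail=2 count=3
After op 10 (read()): arr=[11 5 21 18] head=0 tail=2 count=2
After op 11 (write(10)): arr=[11 5 10 18] head=0 tail=3 count=3
After op 12 (write(13)): arr=[11 5 10 13] head=0 tail=0 count=4
After op 13 (write(2)): arr=[2 5 10 13] head=1 tail=1 count=4

Answer: 1 1 4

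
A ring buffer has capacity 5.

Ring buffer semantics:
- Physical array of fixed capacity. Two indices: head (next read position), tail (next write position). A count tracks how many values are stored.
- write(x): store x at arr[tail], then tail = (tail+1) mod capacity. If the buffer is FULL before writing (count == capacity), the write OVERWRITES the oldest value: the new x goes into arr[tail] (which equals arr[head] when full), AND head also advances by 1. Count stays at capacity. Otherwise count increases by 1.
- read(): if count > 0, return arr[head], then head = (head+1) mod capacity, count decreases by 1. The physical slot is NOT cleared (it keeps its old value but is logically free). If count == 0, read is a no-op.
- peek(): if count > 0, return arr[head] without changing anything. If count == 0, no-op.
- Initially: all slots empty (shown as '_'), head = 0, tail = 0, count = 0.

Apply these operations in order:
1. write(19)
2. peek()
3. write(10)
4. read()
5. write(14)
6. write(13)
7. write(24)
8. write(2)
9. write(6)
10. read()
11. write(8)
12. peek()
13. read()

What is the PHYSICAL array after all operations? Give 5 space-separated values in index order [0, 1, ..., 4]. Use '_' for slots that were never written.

After op 1 (write(19)): arr=[19 _ _ _ _] head=0 tail=1 count=1
After op 2 (peek()): arr=[19 _ _ _ _] head=0 tail=1 count=1
After op 3 (write(10)): arr=[19 10 _ _ _] head=0 tail=2 count=2
After op 4 (read()): arr=[19 10 _ _ _] head=1 tail=2 count=1
After op 5 (write(14)): arr=[19 10 14 _ _] head=1 tail=3 count=2
After op 6 (write(13)): arr=[19 10 14 13 _] head=1 tail=4 count=3
After op 7 (write(24)): arr=[19 10 14 13 24] head=1 tail=0 count=4
After op 8 (write(2)): arr=[2 10 14 13 24] head=1 tail=1 count=5
After op 9 (write(6)): arr=[2 6 14 13 24] head=2 tail=2 count=5
After op 10 (read()): arr=[2 6 14 13 24] head=3 tail=2 count=4
After op 11 (write(8)): arr=[2 6 8 13 24] head=3 tail=3 count=5
After op 12 (peek()): arr=[2 6 8 13 24] head=3 tail=3 count=5
After op 13 (read()): arr=[2 6 8 13 24] head=4 tail=3 count=4

Answer: 2 6 8 13 24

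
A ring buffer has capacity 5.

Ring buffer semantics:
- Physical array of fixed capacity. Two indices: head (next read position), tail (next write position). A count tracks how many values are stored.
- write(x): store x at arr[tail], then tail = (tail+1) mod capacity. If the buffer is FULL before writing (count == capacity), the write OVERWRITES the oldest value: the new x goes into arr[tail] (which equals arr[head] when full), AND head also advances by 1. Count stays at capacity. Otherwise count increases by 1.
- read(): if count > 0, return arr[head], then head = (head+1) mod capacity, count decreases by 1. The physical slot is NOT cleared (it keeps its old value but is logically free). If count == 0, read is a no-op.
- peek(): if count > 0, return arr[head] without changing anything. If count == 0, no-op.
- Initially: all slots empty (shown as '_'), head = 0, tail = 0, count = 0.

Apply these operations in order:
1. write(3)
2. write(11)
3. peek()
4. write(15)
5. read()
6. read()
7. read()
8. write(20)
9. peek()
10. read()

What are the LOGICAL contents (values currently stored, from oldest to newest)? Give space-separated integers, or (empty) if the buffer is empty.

After op 1 (write(3)): arr=[3 _ _ _ _] head=0 tail=1 count=1
After op 2 (write(11)): arr=[3 11 _ _ _] head=0 tail=2 count=2
After op 3 (peek()): arr=[3 11 _ _ _] head=0 tail=2 count=2
After op 4 (write(15)): arr=[3 11 15 _ _] head=0 tail=3 count=3
After op 5 (read()): arr=[3 11 15 _ _] head=1 tail=3 count=2
After op 6 (read()): arr=[3 11 15 _ _] head=2 tail=3 count=1
After op 7 (read()): arr=[3 11 15 _ _] head=3 tail=3 count=0
After op 8 (write(20)): arr=[3 11 15 20 _] head=3 tail=4 count=1
After op 9 (peek()): arr=[3 11 15 20 _] head=3 tail=4 count=1
After op 10 (read()): arr=[3 11 15 20 _] head=4 tail=4 count=0

Answer: (empty)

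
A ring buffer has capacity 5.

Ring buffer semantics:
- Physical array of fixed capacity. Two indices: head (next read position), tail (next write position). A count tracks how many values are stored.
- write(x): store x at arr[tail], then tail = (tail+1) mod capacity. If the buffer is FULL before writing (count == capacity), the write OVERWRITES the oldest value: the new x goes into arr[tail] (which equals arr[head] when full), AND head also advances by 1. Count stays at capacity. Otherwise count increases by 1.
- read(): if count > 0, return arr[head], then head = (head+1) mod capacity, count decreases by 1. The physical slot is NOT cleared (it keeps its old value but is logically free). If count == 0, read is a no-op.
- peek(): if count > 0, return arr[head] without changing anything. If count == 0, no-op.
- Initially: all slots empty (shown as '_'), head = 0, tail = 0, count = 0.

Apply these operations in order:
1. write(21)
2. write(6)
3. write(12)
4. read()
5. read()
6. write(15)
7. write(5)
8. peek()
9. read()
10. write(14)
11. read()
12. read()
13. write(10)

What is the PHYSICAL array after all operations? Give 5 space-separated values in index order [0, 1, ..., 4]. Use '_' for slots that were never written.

Answer: 14 10 12 15 5

Derivation:
After op 1 (write(21)): arr=[21 _ _ _ _] head=0 tail=1 count=1
After op 2 (write(6)): arr=[21 6 _ _ _] head=0 tail=2 count=2
After op 3 (write(12)): arr=[21 6 12 _ _] head=0 tail=3 count=3
After op 4 (read()): arr=[21 6 12 _ _] head=1 tail=3 count=2
After op 5 (read()): arr=[21 6 12 _ _] head=2 tail=3 count=1
After op 6 (write(15)): arr=[21 6 12 15 _] head=2 tail=4 count=2
After op 7 (write(5)): arr=[21 6 12 15 5] head=2 tail=0 count=3
After op 8 (peek()): arr=[21 6 12 15 5] head=2 tail=0 count=3
After op 9 (read()): arr=[21 6 12 15 5] head=3 tail=0 count=2
After op 10 (write(14)): arr=[14 6 12 15 5] head=3 tail=1 count=3
After op 11 (read()): arr=[14 6 12 15 5] head=4 tail=1 count=2
After op 12 (read()): arr=[14 6 12 15 5] head=0 tail=1 count=1
After op 13 (write(10)): arr=[14 10 12 15 5] head=0 tail=2 count=2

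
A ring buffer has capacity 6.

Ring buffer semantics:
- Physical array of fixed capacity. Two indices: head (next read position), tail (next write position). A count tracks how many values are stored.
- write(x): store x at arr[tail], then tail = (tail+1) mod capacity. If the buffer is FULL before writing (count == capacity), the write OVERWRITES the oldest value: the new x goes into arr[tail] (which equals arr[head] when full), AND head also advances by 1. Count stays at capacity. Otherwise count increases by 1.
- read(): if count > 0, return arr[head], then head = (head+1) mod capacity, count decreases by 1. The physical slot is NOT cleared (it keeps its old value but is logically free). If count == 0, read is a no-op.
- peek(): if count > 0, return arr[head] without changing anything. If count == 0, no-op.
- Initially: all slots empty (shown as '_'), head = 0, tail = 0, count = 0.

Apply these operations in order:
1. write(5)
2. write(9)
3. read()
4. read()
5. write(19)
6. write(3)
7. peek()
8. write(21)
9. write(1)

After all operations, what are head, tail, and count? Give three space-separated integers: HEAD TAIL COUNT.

Answer: 2 0 4

Derivation:
After op 1 (write(5)): arr=[5 _ _ _ _ _] head=0 tail=1 count=1
After op 2 (write(9)): arr=[5 9 _ _ _ _] head=0 tail=2 count=2
After op 3 (read()): arr=[5 9 _ _ _ _] head=1 tail=2 count=1
After op 4 (read()): arr=[5 9 _ _ _ _] head=2 tail=2 count=0
After op 5 (write(19)): arr=[5 9 19 _ _ _] head=2 tail=3 count=1
After op 6 (write(3)): arr=[5 9 19 3 _ _] head=2 tail=4 count=2
After op 7 (peek()): arr=[5 9 19 3 _ _] head=2 tail=4 count=2
After op 8 (write(21)): arr=[5 9 19 3 21 _] head=2 tail=5 count=3
After op 9 (write(1)): arr=[5 9 19 3 21 1] head=2 tail=0 count=4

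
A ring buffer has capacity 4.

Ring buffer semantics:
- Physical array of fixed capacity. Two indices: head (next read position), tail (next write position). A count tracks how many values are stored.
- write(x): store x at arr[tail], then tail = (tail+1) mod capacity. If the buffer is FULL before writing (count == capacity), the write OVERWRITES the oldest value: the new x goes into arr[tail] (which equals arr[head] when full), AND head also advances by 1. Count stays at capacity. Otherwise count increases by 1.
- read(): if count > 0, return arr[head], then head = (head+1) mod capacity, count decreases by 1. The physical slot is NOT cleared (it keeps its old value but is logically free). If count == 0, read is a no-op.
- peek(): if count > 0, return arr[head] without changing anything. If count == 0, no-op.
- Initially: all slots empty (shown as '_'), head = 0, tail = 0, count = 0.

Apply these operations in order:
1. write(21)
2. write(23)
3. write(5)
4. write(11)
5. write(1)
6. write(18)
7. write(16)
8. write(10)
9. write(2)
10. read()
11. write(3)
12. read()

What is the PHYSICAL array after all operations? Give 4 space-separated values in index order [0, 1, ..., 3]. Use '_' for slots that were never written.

After op 1 (write(21)): arr=[21 _ _ _] head=0 tail=1 count=1
After op 2 (write(23)): arr=[21 23 _ _] head=0 tail=2 count=2
After op 3 (write(5)): arr=[21 23 5 _] head=0 tail=3 count=3
After op 4 (write(11)): arr=[21 23 5 11] head=0 tail=0 count=4
After op 5 (write(1)): arr=[1 23 5 11] head=1 tail=1 count=4
After op 6 (write(18)): arr=[1 18 5 11] head=2 tail=2 count=4
After op 7 (write(16)): arr=[1 18 16 11] head=3 tail=3 count=4
After op 8 (write(10)): arr=[1 18 16 10] head=0 tail=0 count=4
After op 9 (write(2)): arr=[2 18 16 10] head=1 tail=1 count=4
After op 10 (read()): arr=[2 18 16 10] head=2 tail=1 count=3
After op 11 (write(3)): arr=[2 3 16 10] head=2 tail=2 count=4
After op 12 (read()): arr=[2 3 16 10] head=3 tail=2 count=3

Answer: 2 3 16 10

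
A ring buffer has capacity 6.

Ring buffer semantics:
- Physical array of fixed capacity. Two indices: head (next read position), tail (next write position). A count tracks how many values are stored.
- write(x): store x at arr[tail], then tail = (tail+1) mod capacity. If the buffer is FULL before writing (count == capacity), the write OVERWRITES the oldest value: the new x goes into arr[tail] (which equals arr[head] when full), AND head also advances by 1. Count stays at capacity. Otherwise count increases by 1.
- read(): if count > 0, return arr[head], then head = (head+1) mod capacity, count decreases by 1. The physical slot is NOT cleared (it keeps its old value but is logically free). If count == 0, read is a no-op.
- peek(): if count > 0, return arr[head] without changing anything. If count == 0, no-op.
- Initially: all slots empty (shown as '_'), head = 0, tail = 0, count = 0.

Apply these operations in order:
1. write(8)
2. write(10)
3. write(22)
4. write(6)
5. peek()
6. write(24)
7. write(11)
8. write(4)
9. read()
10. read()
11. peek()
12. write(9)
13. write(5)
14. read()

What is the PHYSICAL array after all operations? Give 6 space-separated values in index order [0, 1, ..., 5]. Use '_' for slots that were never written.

After op 1 (write(8)): arr=[8 _ _ _ _ _] head=0 tail=1 count=1
After op 2 (write(10)): arr=[8 10 _ _ _ _] head=0 tail=2 count=2
After op 3 (write(22)): arr=[8 10 22 _ _ _] head=0 tail=3 count=3
After op 4 (write(6)): arr=[8 10 22 6 _ _] head=0 tail=4 count=4
After op 5 (peek()): arr=[8 10 22 6 _ _] head=0 tail=4 count=4
After op 6 (write(24)): arr=[8 10 22 6 24 _] head=0 tail=5 count=5
After op 7 (write(11)): arr=[8 10 22 6 24 11] head=0 tail=0 count=6
After op 8 (write(4)): arr=[4 10 22 6 24 11] head=1 tail=1 count=6
After op 9 (read()): arr=[4 10 22 6 24 11] head=2 tail=1 count=5
After op 10 (read()): arr=[4 10 22 6 24 11] head=3 tail=1 count=4
After op 11 (peek()): arr=[4 10 22 6 24 11] head=3 tail=1 count=4
After op 12 (write(9)): arr=[4 9 22 6 24 11] head=3 tail=2 count=5
After op 13 (write(5)): arr=[4 9 5 6 24 11] head=3 tail=3 count=6
After op 14 (read()): arr=[4 9 5 6 24 11] head=4 tail=3 count=5

Answer: 4 9 5 6 24 11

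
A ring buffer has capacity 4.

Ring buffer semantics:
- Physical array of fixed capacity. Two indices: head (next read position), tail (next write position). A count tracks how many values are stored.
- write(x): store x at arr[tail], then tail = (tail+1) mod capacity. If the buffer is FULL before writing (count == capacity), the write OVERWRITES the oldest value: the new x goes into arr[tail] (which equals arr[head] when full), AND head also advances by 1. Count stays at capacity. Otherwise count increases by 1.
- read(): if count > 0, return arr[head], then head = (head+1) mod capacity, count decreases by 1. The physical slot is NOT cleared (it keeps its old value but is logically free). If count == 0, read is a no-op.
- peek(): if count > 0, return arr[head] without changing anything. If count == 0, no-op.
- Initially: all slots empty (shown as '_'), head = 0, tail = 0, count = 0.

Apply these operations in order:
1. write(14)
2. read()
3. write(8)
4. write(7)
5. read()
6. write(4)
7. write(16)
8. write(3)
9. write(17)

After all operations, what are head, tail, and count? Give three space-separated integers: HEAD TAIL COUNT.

Answer: 3 3 4

Derivation:
After op 1 (write(14)): arr=[14 _ _ _] head=0 tail=1 count=1
After op 2 (read()): arr=[14 _ _ _] head=1 tail=1 count=0
After op 3 (write(8)): arr=[14 8 _ _] head=1 tail=2 count=1
After op 4 (write(7)): arr=[14 8 7 _] head=1 tail=3 count=2
After op 5 (read()): arr=[14 8 7 _] head=2 tail=3 count=1
After op 6 (write(4)): arr=[14 8 7 4] head=2 tail=0 count=2
After op 7 (write(16)): arr=[16 8 7 4] head=2 tail=1 count=3
After op 8 (write(3)): arr=[16 3 7 4] head=2 tail=2 count=4
After op 9 (write(17)): arr=[16 3 17 4] head=3 tail=3 count=4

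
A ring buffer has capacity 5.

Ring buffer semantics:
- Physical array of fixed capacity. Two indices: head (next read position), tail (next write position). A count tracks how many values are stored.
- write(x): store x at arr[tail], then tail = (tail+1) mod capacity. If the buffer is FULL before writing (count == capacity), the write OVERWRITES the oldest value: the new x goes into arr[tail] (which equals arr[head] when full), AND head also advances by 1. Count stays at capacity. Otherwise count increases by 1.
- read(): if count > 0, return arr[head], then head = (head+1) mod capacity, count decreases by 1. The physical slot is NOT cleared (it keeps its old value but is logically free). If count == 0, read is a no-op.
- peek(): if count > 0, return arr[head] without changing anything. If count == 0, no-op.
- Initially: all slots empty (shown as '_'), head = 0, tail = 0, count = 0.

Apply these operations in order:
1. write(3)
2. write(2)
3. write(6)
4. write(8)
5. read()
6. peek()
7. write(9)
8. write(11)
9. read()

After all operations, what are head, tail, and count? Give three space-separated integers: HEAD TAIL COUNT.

After op 1 (write(3)): arr=[3 _ _ _ _] head=0 tail=1 count=1
After op 2 (write(2)): arr=[3 2 _ _ _] head=0 tail=2 count=2
After op 3 (write(6)): arr=[3 2 6 _ _] head=0 tail=3 count=3
After op 4 (write(8)): arr=[3 2 6 8 _] head=0 tail=4 count=4
After op 5 (read()): arr=[3 2 6 8 _] head=1 tail=4 count=3
After op 6 (peek()): arr=[3 2 6 8 _] head=1 tail=4 count=3
After op 7 (write(9)): arr=[3 2 6 8 9] head=1 tail=0 count=4
After op 8 (write(11)): arr=[11 2 6 8 9] head=1 tail=1 count=5
After op 9 (read()): arr=[11 2 6 8 9] head=2 tail=1 count=4

Answer: 2 1 4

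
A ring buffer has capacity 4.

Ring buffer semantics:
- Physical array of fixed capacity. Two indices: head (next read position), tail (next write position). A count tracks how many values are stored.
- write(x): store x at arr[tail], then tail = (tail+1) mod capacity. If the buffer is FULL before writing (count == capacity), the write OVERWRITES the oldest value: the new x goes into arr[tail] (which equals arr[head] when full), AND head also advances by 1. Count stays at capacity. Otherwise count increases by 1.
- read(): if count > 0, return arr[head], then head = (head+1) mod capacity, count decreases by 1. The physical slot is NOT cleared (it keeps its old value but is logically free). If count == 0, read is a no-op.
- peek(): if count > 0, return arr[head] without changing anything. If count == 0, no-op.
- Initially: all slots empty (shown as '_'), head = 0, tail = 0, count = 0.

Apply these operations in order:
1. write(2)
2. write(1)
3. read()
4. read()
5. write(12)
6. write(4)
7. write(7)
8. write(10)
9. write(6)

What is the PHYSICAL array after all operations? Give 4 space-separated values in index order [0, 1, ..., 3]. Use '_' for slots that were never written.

Answer: 7 10 6 4

Derivation:
After op 1 (write(2)): arr=[2 _ _ _] head=0 tail=1 count=1
After op 2 (write(1)): arr=[2 1 _ _] head=0 tail=2 count=2
After op 3 (read()): arr=[2 1 _ _] head=1 tail=2 count=1
After op 4 (read()): arr=[2 1 _ _] head=2 tail=2 count=0
After op 5 (write(12)): arr=[2 1 12 _] head=2 tail=3 count=1
After op 6 (write(4)): arr=[2 1 12 4] head=2 tail=0 count=2
After op 7 (write(7)): arr=[7 1 12 4] head=2 tail=1 count=3
After op 8 (write(10)): arr=[7 10 12 4] head=2 tail=2 count=4
After op 9 (write(6)): arr=[7 10 6 4] head=3 tail=3 count=4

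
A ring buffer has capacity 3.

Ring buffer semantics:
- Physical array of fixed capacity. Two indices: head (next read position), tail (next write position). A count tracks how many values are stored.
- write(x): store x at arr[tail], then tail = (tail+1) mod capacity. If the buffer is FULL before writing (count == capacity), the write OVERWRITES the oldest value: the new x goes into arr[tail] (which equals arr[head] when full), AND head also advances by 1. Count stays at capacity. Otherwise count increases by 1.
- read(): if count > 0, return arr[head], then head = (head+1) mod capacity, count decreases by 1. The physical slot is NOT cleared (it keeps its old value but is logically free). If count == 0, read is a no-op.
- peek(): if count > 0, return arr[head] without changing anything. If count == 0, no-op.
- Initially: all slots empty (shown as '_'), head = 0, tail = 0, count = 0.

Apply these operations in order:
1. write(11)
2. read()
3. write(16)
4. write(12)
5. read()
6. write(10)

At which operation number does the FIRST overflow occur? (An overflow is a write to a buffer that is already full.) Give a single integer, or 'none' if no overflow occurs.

After op 1 (write(11)): arr=[11 _ _] head=0 tail=1 count=1
After op 2 (read()): arr=[11 _ _] head=1 tail=1 count=0
After op 3 (write(16)): arr=[11 16 _] head=1 tail=2 count=1
After op 4 (write(12)): arr=[11 16 12] head=1 tail=0 count=2
After op 5 (read()): arr=[11 16 12] head=2 tail=0 count=1
After op 6 (write(10)): arr=[10 16 12] head=2 tail=1 count=2

Answer: none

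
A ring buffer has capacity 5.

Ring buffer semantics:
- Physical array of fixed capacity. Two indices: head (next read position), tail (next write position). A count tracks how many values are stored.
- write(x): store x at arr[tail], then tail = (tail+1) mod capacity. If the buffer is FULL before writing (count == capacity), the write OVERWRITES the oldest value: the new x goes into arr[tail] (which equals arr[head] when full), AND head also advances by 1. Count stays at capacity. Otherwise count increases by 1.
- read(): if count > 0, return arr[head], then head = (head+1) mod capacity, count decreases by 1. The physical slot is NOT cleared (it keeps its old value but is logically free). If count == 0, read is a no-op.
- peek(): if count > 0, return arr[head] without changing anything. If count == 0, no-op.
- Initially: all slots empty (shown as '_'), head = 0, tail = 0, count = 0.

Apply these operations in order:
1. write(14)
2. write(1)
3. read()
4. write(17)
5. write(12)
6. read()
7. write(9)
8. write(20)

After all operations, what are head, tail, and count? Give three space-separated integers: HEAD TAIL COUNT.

After op 1 (write(14)): arr=[14 _ _ _ _] head=0 tail=1 count=1
After op 2 (write(1)): arr=[14 1 _ _ _] head=0 tail=2 count=2
After op 3 (read()): arr=[14 1 _ _ _] head=1 tail=2 count=1
After op 4 (write(17)): arr=[14 1 17 _ _] head=1 tail=3 count=2
After op 5 (write(12)): arr=[14 1 17 12 _] head=1 tail=4 count=3
After op 6 (read()): arr=[14 1 17 12 _] head=2 tail=4 count=2
After op 7 (write(9)): arr=[14 1 17 12 9] head=2 tail=0 count=3
After op 8 (write(20)): arr=[20 1 17 12 9] head=2 tail=1 count=4

Answer: 2 1 4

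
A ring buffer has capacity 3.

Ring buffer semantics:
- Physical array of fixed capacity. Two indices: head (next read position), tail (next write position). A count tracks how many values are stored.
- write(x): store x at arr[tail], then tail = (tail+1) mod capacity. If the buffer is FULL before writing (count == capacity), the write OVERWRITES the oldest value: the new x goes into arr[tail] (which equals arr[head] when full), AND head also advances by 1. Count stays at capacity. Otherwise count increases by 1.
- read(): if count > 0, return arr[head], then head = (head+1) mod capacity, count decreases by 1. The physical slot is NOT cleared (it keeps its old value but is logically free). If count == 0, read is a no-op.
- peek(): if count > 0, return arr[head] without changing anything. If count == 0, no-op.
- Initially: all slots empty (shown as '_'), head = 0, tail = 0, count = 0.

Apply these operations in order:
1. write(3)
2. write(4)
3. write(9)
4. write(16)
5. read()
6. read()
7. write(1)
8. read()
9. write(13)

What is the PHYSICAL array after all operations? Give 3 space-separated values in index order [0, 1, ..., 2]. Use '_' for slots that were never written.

After op 1 (write(3)): arr=[3 _ _] head=0 tail=1 count=1
After op 2 (write(4)): arr=[3 4 _] head=0 tail=2 count=2
After op 3 (write(9)): arr=[3 4 9] head=0 tail=0 count=3
After op 4 (write(16)): arr=[16 4 9] head=1 tail=1 count=3
After op 5 (read()): arr=[16 4 9] head=2 tail=1 count=2
After op 6 (read()): arr=[16 4 9] head=0 tail=1 count=1
After op 7 (write(1)): arr=[16 1 9] head=0 tail=2 count=2
After op 8 (read()): arr=[16 1 9] head=1 tail=2 count=1
After op 9 (write(13)): arr=[16 1 13] head=1 tail=0 count=2

Answer: 16 1 13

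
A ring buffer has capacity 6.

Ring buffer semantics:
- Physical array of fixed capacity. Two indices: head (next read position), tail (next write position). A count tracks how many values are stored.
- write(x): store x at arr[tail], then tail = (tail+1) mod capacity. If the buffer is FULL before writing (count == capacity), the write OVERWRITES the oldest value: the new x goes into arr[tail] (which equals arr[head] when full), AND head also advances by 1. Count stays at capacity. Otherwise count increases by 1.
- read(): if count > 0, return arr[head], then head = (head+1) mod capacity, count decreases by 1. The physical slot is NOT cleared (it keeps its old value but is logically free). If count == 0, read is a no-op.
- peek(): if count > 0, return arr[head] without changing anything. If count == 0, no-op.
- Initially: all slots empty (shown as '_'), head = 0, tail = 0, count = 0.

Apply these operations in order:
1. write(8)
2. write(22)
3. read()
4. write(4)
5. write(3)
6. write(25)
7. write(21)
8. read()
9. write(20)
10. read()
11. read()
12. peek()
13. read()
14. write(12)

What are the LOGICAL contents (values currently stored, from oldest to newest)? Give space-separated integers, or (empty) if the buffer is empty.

After op 1 (write(8)): arr=[8 _ _ _ _ _] head=0 tail=1 count=1
After op 2 (write(22)): arr=[8 22 _ _ _ _] head=0 tail=2 count=2
After op 3 (read()): arr=[8 22 _ _ _ _] head=1 tail=2 count=1
After op 4 (write(4)): arr=[8 22 4 _ _ _] head=1 tail=3 count=2
After op 5 (write(3)): arr=[8 22 4 3 _ _] head=1 tail=4 count=3
After op 6 (write(25)): arr=[8 22 4 3 25 _] head=1 tail=5 count=4
After op 7 (write(21)): arr=[8 22 4 3 25 21] head=1 tail=0 count=5
After op 8 (read()): arr=[8 22 4 3 25 21] head=2 tail=0 count=4
After op 9 (write(20)): arr=[20 22 4 3 25 21] head=2 tail=1 count=5
After op 10 (read()): arr=[20 22 4 3 25 21] head=3 tail=1 count=4
After op 11 (read()): arr=[20 22 4 3 25 21] head=4 tail=1 count=3
After op 12 (peek()): arr=[20 22 4 3 25 21] head=4 tail=1 count=3
After op 13 (read()): arr=[20 22 4 3 25 21] head=5 tail=1 count=2
After op 14 (write(12)): arr=[20 12 4 3 25 21] head=5 tail=2 count=3

Answer: 21 20 12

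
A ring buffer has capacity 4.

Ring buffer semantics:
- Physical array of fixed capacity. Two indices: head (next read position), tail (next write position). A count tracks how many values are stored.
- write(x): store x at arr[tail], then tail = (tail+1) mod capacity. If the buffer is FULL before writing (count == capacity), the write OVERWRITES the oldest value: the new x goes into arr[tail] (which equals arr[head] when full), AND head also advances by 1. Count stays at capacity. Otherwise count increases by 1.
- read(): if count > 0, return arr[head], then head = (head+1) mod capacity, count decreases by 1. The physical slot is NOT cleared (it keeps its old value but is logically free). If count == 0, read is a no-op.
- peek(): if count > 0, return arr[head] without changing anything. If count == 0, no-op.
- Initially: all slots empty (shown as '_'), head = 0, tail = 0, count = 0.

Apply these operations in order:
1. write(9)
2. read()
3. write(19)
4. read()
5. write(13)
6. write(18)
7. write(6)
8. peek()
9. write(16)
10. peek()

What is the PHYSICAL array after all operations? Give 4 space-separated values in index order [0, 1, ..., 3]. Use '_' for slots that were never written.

After op 1 (write(9)): arr=[9 _ _ _] head=0 tail=1 count=1
After op 2 (read()): arr=[9 _ _ _] head=1 tail=1 count=0
After op 3 (write(19)): arr=[9 19 _ _] head=1 tail=2 count=1
After op 4 (read()): arr=[9 19 _ _] head=2 tail=2 count=0
After op 5 (write(13)): arr=[9 19 13 _] head=2 tail=3 count=1
After op 6 (write(18)): arr=[9 19 13 18] head=2 tail=0 count=2
After op 7 (write(6)): arr=[6 19 13 18] head=2 tail=1 count=3
After op 8 (peek()): arr=[6 19 13 18] head=2 tail=1 count=3
After op 9 (write(16)): arr=[6 16 13 18] head=2 tail=2 count=4
After op 10 (peek()): arr=[6 16 13 18] head=2 tail=2 count=4

Answer: 6 16 13 18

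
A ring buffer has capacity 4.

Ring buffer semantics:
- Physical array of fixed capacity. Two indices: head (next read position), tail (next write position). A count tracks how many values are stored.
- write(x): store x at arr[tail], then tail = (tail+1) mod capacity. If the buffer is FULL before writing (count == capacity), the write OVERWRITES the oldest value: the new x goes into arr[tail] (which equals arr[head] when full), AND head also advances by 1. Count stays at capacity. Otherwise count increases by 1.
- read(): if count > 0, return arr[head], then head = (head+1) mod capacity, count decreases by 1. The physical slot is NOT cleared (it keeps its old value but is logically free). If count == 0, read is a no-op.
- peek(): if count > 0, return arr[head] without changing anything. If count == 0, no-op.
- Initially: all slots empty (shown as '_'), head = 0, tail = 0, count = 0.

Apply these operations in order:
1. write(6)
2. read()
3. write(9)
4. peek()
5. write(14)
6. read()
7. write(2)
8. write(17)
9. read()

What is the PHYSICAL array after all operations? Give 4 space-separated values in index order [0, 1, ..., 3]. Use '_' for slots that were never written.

Answer: 17 9 14 2

Derivation:
After op 1 (write(6)): arr=[6 _ _ _] head=0 tail=1 count=1
After op 2 (read()): arr=[6 _ _ _] head=1 tail=1 count=0
After op 3 (write(9)): arr=[6 9 _ _] head=1 tail=2 count=1
After op 4 (peek()): arr=[6 9 _ _] head=1 tail=2 count=1
After op 5 (write(14)): arr=[6 9 14 _] head=1 tail=3 count=2
After op 6 (read()): arr=[6 9 14 _] head=2 tail=3 count=1
After op 7 (write(2)): arr=[6 9 14 2] head=2 tail=0 count=2
After op 8 (write(17)): arr=[17 9 14 2] head=2 tail=1 count=3
After op 9 (read()): arr=[17 9 14 2] head=3 tail=1 count=2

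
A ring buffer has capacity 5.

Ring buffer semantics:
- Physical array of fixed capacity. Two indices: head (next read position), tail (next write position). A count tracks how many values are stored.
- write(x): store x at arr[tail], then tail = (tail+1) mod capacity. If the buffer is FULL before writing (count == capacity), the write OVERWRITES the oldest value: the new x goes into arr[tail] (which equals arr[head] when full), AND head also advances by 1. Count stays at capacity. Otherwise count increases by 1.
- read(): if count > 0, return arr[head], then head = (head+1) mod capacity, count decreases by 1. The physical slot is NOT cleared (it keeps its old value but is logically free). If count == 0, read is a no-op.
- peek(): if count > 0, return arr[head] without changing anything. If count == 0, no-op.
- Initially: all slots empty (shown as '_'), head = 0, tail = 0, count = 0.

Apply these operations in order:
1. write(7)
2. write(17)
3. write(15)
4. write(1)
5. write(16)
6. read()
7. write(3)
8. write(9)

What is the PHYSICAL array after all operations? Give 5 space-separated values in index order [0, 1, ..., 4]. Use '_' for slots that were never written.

After op 1 (write(7)): arr=[7 _ _ _ _] head=0 tail=1 count=1
After op 2 (write(17)): arr=[7 17 _ _ _] head=0 tail=2 count=2
After op 3 (write(15)): arr=[7 17 15 _ _] head=0 tail=3 count=3
After op 4 (write(1)): arr=[7 17 15 1 _] head=0 tail=4 count=4
After op 5 (write(16)): arr=[7 17 15 1 16] head=0 tail=0 count=5
After op 6 (read()): arr=[7 17 15 1 16] head=1 tail=0 count=4
After op 7 (write(3)): arr=[3 17 15 1 16] head=1 tail=1 count=5
After op 8 (write(9)): arr=[3 9 15 1 16] head=2 tail=2 count=5

Answer: 3 9 15 1 16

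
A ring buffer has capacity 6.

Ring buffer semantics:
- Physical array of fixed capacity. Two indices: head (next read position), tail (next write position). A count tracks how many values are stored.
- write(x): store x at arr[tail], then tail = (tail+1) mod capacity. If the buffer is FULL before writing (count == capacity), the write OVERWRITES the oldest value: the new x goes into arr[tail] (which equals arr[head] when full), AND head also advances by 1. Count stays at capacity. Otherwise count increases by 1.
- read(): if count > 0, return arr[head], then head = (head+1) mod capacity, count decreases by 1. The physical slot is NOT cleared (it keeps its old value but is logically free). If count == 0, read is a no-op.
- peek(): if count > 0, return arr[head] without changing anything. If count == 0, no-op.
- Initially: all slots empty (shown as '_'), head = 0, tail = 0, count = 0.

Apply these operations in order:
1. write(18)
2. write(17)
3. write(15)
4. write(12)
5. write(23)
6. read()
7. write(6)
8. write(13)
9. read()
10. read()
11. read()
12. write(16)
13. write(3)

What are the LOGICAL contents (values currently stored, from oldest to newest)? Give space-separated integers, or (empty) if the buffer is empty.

Answer: 23 6 13 16 3

Derivation:
After op 1 (write(18)): arr=[18 _ _ _ _ _] head=0 tail=1 count=1
After op 2 (write(17)): arr=[18 17 _ _ _ _] head=0 tail=2 count=2
After op 3 (write(15)): arr=[18 17 15 _ _ _] head=0 tail=3 count=3
After op 4 (write(12)): arr=[18 17 15 12 _ _] head=0 tail=4 count=4
After op 5 (write(23)): arr=[18 17 15 12 23 _] head=0 tail=5 count=5
After op 6 (read()): arr=[18 17 15 12 23 _] head=1 tail=5 count=4
After op 7 (write(6)): arr=[18 17 15 12 23 6] head=1 tail=0 count=5
After op 8 (write(13)): arr=[13 17 15 12 23 6] head=1 tail=1 count=6
After op 9 (read()): arr=[13 17 15 12 23 6] head=2 tail=1 count=5
After op 10 (read()): arr=[13 17 15 12 23 6] head=3 tail=1 count=4
After op 11 (read()): arr=[13 17 15 12 23 6] head=4 tail=1 count=3
After op 12 (write(16)): arr=[13 16 15 12 23 6] head=4 tail=2 count=4
After op 13 (write(3)): arr=[13 16 3 12 23 6] head=4 tail=3 count=5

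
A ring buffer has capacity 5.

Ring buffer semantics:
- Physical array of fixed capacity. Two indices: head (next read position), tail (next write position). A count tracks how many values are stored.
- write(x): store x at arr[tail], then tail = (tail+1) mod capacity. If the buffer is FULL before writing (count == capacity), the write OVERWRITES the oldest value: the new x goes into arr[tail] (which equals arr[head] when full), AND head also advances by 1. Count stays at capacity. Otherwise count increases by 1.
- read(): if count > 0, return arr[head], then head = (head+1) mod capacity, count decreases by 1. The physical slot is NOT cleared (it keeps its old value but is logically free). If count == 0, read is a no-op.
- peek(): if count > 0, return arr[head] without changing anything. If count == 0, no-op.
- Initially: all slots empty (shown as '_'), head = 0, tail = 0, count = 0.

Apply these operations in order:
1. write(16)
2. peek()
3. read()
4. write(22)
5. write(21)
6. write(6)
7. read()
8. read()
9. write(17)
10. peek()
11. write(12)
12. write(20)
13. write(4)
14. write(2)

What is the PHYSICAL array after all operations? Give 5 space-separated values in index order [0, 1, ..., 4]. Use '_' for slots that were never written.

Answer: 12 20 4 2 17

Derivation:
After op 1 (write(16)): arr=[16 _ _ _ _] head=0 tail=1 count=1
After op 2 (peek()): arr=[16 _ _ _ _] head=0 tail=1 count=1
After op 3 (read()): arr=[16 _ _ _ _] head=1 tail=1 count=0
After op 4 (write(22)): arr=[16 22 _ _ _] head=1 tail=2 count=1
After op 5 (write(21)): arr=[16 22 21 _ _] head=1 tail=3 count=2
After op 6 (write(6)): arr=[16 22 21 6 _] head=1 tail=4 count=3
After op 7 (read()): arr=[16 22 21 6 _] head=2 tail=4 count=2
After op 8 (read()): arr=[16 22 21 6 _] head=3 tail=4 count=1
After op 9 (write(17)): arr=[16 22 21 6 17] head=3 tail=0 count=2
After op 10 (peek()): arr=[16 22 21 6 17] head=3 tail=0 count=2
After op 11 (write(12)): arr=[12 22 21 6 17] head=3 tail=1 count=3
After op 12 (write(20)): arr=[12 20 21 6 17] head=3 tail=2 count=4
After op 13 (write(4)): arr=[12 20 4 6 17] head=3 tail=3 count=5
After op 14 (write(2)): arr=[12 20 4 2 17] head=4 tail=4 count=5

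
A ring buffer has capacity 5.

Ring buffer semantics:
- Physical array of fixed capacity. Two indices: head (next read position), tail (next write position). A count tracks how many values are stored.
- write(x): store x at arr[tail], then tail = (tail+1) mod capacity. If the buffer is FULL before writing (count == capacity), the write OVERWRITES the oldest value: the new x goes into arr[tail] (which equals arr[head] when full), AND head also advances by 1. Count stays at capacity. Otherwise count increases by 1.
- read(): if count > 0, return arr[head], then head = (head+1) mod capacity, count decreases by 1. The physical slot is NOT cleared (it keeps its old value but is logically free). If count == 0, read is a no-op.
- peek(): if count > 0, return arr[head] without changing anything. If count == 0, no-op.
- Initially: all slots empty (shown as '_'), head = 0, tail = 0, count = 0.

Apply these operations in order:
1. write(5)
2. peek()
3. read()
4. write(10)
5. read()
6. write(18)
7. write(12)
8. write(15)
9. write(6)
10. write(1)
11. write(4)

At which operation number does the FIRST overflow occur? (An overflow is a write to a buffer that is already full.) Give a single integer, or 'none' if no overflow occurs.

Answer: 11

Derivation:
After op 1 (write(5)): arr=[5 _ _ _ _] head=0 tail=1 count=1
After op 2 (peek()): arr=[5 _ _ _ _] head=0 tail=1 count=1
After op 3 (read()): arr=[5 _ _ _ _] head=1 tail=1 count=0
After op 4 (write(10)): arr=[5 10 _ _ _] head=1 tail=2 count=1
After op 5 (read()): arr=[5 10 _ _ _] head=2 tail=2 count=0
After op 6 (write(18)): arr=[5 10 18 _ _] head=2 tail=3 count=1
After op 7 (write(12)): arr=[5 10 18 12 _] head=2 tail=4 count=2
After op 8 (write(15)): arr=[5 10 18 12 15] head=2 tail=0 count=3
After op 9 (write(6)): arr=[6 10 18 12 15] head=2 tail=1 count=4
After op 10 (write(1)): arr=[6 1 18 12 15] head=2 tail=2 count=5
After op 11 (write(4)): arr=[6 1 4 12 15] head=3 tail=3 count=5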